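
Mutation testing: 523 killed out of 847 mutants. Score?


Mutation score = killed / total * 100
Mutation score = 523 / 847 * 100
Mutation score = 61.75%

61.75%


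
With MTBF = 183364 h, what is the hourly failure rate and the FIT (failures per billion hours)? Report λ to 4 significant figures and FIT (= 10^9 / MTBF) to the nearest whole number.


Formula: λ = 1 / MTBF; FIT = λ × 1e9 = 1e9 / MTBF
λ = 1 / 183364 ≈ 5.454e-06 failures/hour
FIT = 1e9 / 183364 ≈ 5454 failures per 1e9 hours (nearest whole number)

λ = 5.454e-06 /h, FIT = 5454


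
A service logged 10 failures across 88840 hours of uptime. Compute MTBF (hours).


Formula: MTBF = Total operating time / Number of failures
MTBF = 88840 / 10
MTBF = 8884.0 hours

8884.0 hours


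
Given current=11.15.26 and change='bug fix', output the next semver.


Current: 11.15.26
Change category: 'bug fix' → patch bump
SemVer rule: patch bump → increment PATCH (MAJOR and MINOR unchanged)
New: 11.15.27

11.15.27


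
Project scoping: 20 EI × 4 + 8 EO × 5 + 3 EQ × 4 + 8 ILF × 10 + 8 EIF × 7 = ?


UFP = EI*4 + EO*5 + EQ*4 + ILF*10 + EIF*7
UFP = 20*4 + 8*5 + 3*4 + 8*10 + 8*7
UFP = 80 + 40 + 12 + 80 + 56
UFP = 268

268


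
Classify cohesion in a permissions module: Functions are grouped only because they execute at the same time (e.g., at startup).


Reasoning: Related by timing only
Type: Temporal cohesion

Temporal cohesion


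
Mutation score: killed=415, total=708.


Mutation score = killed / total * 100
Mutation score = 415 / 708 * 100
Mutation score = 58.62%

58.62%


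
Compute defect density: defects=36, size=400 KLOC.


Defect density = defects / KLOC
Defect density = 36 / 400
Defect density = 0.09 defects/KLOC

0.09 defects/KLOC


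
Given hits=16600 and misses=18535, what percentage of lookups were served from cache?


Formula: hit rate = hits / (hits + misses) * 100
hit rate = 16600 / (16600 + 18535) * 100
hit rate = 16600 / 35135 * 100
hit rate = 47.25%

47.25%


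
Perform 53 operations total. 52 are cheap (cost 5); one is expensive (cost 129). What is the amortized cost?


Formula: Amortized cost = Total cost / Operations
Total cost = (52 * 5) + (1 * 129)
Total cost = 260 + 129 = 389
Amortized = 389 / 53 = 7.3396

7.3396


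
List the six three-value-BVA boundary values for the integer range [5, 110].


Range: [5, 110]
Boundaries: just below min, min, min+1, max-1, max, just above max
Values: [4, 5, 6, 109, 110, 111]

[4, 5, 6, 109, 110, 111]


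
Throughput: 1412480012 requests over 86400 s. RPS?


Formula: throughput = requests / seconds
throughput = 1412480012 / 86400
throughput = 16348.15 requests/second

16348.15 requests/second


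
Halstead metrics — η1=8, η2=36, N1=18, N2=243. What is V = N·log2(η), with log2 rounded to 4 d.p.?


Formula: V = N * log2(η), where N = N1 + N2 and η = η1 + η2
η = 8 + 36 = 44
N = 18 + 243 = 261
log2(44) ≈ 5.4594
V = 261 * 5.4594 = 1424.90

1424.90


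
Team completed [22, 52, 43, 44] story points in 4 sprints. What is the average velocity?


Formula: Avg velocity = Total points / Number of sprints
Points: [22, 52, 43, 44]
Sum = 22 + 52 + 43 + 44 = 161
Avg velocity = 161 / 4 = 40.25 points/sprint

40.25 points/sprint


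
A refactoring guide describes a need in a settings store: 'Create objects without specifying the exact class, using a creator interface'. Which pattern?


This matches the Factory Method pattern

Factory Method


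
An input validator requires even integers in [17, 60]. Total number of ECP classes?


Constraint: even integers in [17, 60]
Class 1: x < 17 — out-of-range invalid
Class 2: x in [17,60] but odd — wrong type invalid
Class 3: x in [17,60] and even — valid
Class 4: x > 60 — out-of-range invalid
Total equivalence classes: 4

4 equivalence classes


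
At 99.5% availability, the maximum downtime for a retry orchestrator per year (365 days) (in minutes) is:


Formula: allowed downtime = period * (100 - SLA) / 100
Period (year (365 days)) = 525600 minutes
Unavailability fraction = (100 - 99.5) / 100
Allowed downtime = 525600 * (100 - 99.5) / 100
Allowed downtime = 2628.0 minutes

2628.0 minutes


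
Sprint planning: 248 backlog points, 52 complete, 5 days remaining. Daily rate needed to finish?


Formula: Required rate = Remaining points / Days left
Remaining = 248 - 52 = 196 points
Required rate = 196 / 5 = 39.2 points/day

39.2 points/day


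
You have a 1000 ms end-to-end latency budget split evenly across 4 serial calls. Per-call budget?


Formula: per_stage = total_budget / stages
per_stage = 1000 / 4
per_stage = 250.0 ms

250.0 ms


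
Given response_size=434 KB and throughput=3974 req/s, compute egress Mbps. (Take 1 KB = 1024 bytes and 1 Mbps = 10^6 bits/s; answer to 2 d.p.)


Formula: Mbps = payload_bytes * RPS * 8 / 1e6
Payload per request = 434 KB = 434 * 1024 = 444416 bytes
Total bytes/sec = 444416 * 3974 = 1766109184
Total bits/sec = 1766109184 * 8 = 14128873472
Mbps = 14128873472 / 1e6 = 14128.87

14128.87 Mbps


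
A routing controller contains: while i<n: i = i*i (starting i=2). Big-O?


Reasoning: squaring drives double-exponential growth; iterations ~ log log n
Complexity: O(log log n)

O(log log n)


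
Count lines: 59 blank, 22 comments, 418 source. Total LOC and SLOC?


Total LOC = blank + comment + code
Total LOC = 59 + 22 + 418 = 499
SLOC (source only) = code = 418

Total LOC: 499, SLOC: 418


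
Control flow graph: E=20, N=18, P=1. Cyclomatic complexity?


Formula: V(G) = E - N + 2P
V(G) = 20 - 18 + 2*1
V(G) = 2 + 2
V(G) = 4

4


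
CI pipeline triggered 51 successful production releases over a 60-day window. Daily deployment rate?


Formula: deployments per day = releases / days
= 51 / 60
= 0.85 deploys/day
(equivalently, 5.95 deploys/week)

0.85 deploys/day


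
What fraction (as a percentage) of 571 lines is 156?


Coverage = covered / total * 100
Coverage = 156 / 571 * 100
Coverage = 27.32%

27.32%


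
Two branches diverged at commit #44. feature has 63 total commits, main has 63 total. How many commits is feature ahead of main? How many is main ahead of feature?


Common ancestor: commit #44
feature commits after divergence: 63 - 44 = 19
main commits after divergence: 63 - 44 = 19
feature is 19 commits ahead of main
main is 19 commits ahead of feature

feature ahead: 19, main ahead: 19


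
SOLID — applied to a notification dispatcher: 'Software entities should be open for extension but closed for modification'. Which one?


This describes the Open/Closed Principle (OCP)

Open/Closed Principle (OCP)


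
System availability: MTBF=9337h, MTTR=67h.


Availability = MTBF / (MTBF + MTTR)
Availability = 9337 / (9337 + 67)
Availability = 9337 / 9404
Availability = 99.2875%

99.2875%


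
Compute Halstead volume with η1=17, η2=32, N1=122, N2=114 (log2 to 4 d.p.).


Formula: V = N * log2(η), where N = N1 + N2 and η = η1 + η2
η = 17 + 32 = 49
N = 122 + 114 = 236
log2(49) ≈ 5.6147
V = 236 * 5.6147 = 1325.07

1325.07


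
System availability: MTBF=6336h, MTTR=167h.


Availability = MTBF / (MTBF + MTTR)
Availability = 6336 / (6336 + 167)
Availability = 6336 / 6503
Availability = 97.432%

97.432%


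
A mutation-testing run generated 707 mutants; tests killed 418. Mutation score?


Mutation score = killed / total * 100
Mutation score = 418 / 707 * 100
Mutation score = 59.12%

59.12%


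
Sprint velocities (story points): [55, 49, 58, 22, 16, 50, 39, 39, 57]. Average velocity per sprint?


Formula: Avg velocity = Total points / Number of sprints
Points: [55, 49, 58, 22, 16, 50, 39, 39, 57]
Sum = 55 + 49 + 58 + 22 + 16 + 50 + 39 + 39 + 57 = 385
Avg velocity = 385 / 9 = 42.78 points/sprint

42.78 points/sprint


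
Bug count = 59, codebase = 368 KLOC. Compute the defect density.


Defect density = defects / KLOC
Defect density = 59 / 368
Defect density = 0.16 defects/KLOC

0.16 defects/KLOC


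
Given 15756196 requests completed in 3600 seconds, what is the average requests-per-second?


Formula: throughput = requests / seconds
throughput = 15756196 / 3600
throughput = 4376.72 requests/second

4376.72 requests/second


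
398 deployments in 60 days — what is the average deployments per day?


Formula: deployments per day = releases / days
= 398 / 60
= 6.633 deploys/day
(equivalently, 46.43 deploys/week)

6.633 deploys/day


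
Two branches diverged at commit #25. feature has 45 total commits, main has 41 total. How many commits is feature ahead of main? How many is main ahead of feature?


Common ancestor: commit #25
feature commits after divergence: 45 - 25 = 20
main commits after divergence: 41 - 25 = 16
feature is 20 commits ahead of main
main is 16 commits ahead of feature

feature ahead: 20, main ahead: 16


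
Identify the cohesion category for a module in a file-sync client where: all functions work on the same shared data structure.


Reasoning: Functions share data
Type: Communicational cohesion

Communicational cohesion


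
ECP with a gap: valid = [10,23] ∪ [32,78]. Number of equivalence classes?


Valid ranges: [10,23] and [32,78]
Class 1: x < 10 — invalid
Class 2: 10 ≤ x ≤ 23 — valid
Class 3: 23 < x < 32 — invalid (gap between ranges)
Class 4: 32 ≤ x ≤ 78 — valid
Class 5: x > 78 — invalid
Total equivalence classes: 5

5 equivalence classes


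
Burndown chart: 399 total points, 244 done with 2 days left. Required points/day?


Formula: Required rate = Remaining points / Days left
Remaining = 399 - 244 = 155 points
Required rate = 155 / 2 = 77.5 points/day

77.5 points/day


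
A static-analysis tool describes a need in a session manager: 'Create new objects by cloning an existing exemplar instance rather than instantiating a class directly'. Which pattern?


This matches the Prototype pattern

Prototype


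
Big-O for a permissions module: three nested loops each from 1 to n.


Reasoning: three levels of nesting over n
Complexity: O(n^3)

O(n^3)


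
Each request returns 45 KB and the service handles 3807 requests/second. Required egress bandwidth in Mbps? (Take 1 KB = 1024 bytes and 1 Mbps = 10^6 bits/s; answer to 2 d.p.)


Formula: Mbps = payload_bytes * RPS * 8 / 1e6
Payload per request = 45 KB = 45 * 1024 = 46080 bytes
Total bytes/sec = 46080 * 3807 = 175426560
Total bits/sec = 175426560 * 8 = 1403412480
Mbps = 1403412480 / 1e6 = 1403.41

1403.41 Mbps


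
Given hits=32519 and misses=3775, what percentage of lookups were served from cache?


Formula: hit rate = hits / (hits + misses) * 100
hit rate = 32519 / (32519 + 3775) * 100
hit rate = 32519 / 36294 * 100
hit rate = 89.6%

89.6%


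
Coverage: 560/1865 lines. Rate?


Coverage = covered / total * 100
Coverage = 560 / 1865 * 100
Coverage = 30.03%

30.03%


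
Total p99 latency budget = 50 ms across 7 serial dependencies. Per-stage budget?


Formula: per_stage = total_budget / stages
per_stage = 50 / 7
per_stage = 7.14 ms

7.14 ms


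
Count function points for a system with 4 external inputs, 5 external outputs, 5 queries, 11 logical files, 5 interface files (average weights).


UFP = EI*4 + EO*5 + EQ*4 + ILF*10 + EIF*7
UFP = 4*4 + 5*5 + 5*4 + 11*10 + 5*7
UFP = 16 + 25 + 20 + 110 + 35
UFP = 206

206


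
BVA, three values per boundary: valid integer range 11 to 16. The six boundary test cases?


Range: [11, 16]
Boundaries: just below min, min, min+1, max-1, max, just above max
Values: [10, 11, 12, 15, 16, 17]

[10, 11, 12, 15, 16, 17]


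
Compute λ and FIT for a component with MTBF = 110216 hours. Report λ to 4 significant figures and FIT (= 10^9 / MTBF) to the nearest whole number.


Formula: λ = 1 / MTBF; FIT = λ × 1e9 = 1e9 / MTBF
λ = 1 / 110216 ≈ 9.073e-06 failures/hour
FIT = 1e9 / 110216 ≈ 9073 failures per 1e9 hours (nearest whole number)

λ = 9.073e-06 /h, FIT = 9073


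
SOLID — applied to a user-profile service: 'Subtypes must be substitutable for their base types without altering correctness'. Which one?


This describes the Liskov Substitution Principle (LSP)

Liskov Substitution Principle (LSP)


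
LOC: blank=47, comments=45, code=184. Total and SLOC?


Total LOC = blank + comment + code
Total LOC = 47 + 45 + 184 = 276
SLOC (source only) = code = 184

Total LOC: 276, SLOC: 184


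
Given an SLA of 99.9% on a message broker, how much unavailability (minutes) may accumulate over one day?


Formula: allowed downtime = period * (100 - SLA) / 100
Period (day) = 1440 minutes
Unavailability fraction = (100 - 99.9) / 100
Allowed downtime = 1440 * (100 - 99.9) / 100
Allowed downtime = 1.44 minutes

1.44 minutes


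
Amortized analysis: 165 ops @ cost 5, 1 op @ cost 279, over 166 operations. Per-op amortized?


Formula: Amortized cost = Total cost / Operations
Total cost = (165 * 5) + (1 * 279)
Total cost = 825 + 279 = 1104
Amortized = 1104 / 166 = 6.6506

6.6506


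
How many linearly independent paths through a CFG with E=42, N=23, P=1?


Formula: V(G) = E - N + 2P
V(G) = 42 - 23 + 2*1
V(G) = 19 + 2
V(G) = 21

21


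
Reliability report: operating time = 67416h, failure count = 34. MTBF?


Formula: MTBF = Total operating time / Number of failures
MTBF = 67416 / 34
MTBF = 1982.82 hours

1982.82 hours


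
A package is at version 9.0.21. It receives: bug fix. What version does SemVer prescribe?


Current: 9.0.21
Change category: 'bug fix' → patch bump
SemVer rule: patch bump → increment PATCH (MAJOR and MINOR unchanged)
New: 9.0.22

9.0.22


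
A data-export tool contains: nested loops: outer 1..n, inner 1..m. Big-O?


Reasoning: product of independent bounds
Complexity: O(n*m)

O(n*m)


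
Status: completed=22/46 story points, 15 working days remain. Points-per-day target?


Formula: Required rate = Remaining points / Days left
Remaining = 46 - 22 = 24 points
Required rate = 24 / 15 = 1.6 points/day

1.6 points/day


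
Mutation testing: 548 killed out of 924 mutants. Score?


Mutation score = killed / total * 100
Mutation score = 548 / 924 * 100
Mutation score = 59.31%

59.31%


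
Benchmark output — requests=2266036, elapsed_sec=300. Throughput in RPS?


Formula: throughput = requests / seconds
throughput = 2266036 / 300
throughput = 7553.45 requests/second

7553.45 requests/second


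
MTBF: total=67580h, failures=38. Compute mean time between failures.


Formula: MTBF = Total operating time / Number of failures
MTBF = 67580 / 38
MTBF = 1778.42 hours

1778.42 hours


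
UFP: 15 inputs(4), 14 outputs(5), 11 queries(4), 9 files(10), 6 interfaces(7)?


UFP = EI*4 + EO*5 + EQ*4 + ILF*10 + EIF*7
UFP = 15*4 + 14*5 + 11*4 + 9*10 + 6*7
UFP = 60 + 70 + 44 + 90 + 42
UFP = 306

306


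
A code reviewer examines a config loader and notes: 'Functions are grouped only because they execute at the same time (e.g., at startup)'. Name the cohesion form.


Reasoning: Related by timing only
Type: Temporal cohesion

Temporal cohesion


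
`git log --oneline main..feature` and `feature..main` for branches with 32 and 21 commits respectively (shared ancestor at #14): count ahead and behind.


Common ancestor: commit #14
feature commits after divergence: 32 - 14 = 18
main commits after divergence: 21 - 14 = 7
feature is 18 commits ahead of main
main is 7 commits ahead of feature

feature ahead: 18, main ahead: 7


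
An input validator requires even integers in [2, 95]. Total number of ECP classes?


Constraint: even integers in [2, 95]
Class 1: x < 2 — out-of-range invalid
Class 2: x in [2,95] but odd — wrong type invalid
Class 3: x in [2,95] and even — valid
Class 4: x > 95 — out-of-range invalid
Total equivalence classes: 4

4 equivalence classes


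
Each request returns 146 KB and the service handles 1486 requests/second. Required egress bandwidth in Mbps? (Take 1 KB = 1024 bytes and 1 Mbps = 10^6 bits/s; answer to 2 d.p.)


Formula: Mbps = payload_bytes * RPS * 8 / 1e6
Payload per request = 146 KB = 146 * 1024 = 149504 bytes
Total bytes/sec = 149504 * 1486 = 222162944
Total bits/sec = 222162944 * 8 = 1777303552
Mbps = 1777303552 / 1e6 = 1777.3

1777.3 Mbps


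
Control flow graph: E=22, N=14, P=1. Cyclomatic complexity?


Formula: V(G) = E - N + 2P
V(G) = 22 - 14 + 2*1
V(G) = 8 + 2
V(G) = 10

10


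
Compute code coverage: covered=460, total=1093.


Coverage = covered / total * 100
Coverage = 460 / 1093 * 100
Coverage = 42.09%

42.09%


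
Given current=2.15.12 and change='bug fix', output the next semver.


Current: 2.15.12
Change category: 'bug fix' → patch bump
SemVer rule: patch bump → increment PATCH (MAJOR and MINOR unchanged)
New: 2.15.13

2.15.13


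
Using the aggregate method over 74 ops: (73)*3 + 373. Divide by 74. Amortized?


Formula: Amortized cost = Total cost / Operations
Total cost = (73 * 3) + (1 * 373)
Total cost = 219 + 373 = 592
Amortized = 592 / 74 = 8.0

8.0


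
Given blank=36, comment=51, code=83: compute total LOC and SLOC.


Total LOC = blank + comment + code
Total LOC = 36 + 51 + 83 = 170
SLOC (source only) = code = 83

Total LOC: 170, SLOC: 83


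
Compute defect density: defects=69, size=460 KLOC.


Defect density = defects / KLOC
Defect density = 69 / 460
Defect density = 0.15 defects/KLOC

0.15 defects/KLOC


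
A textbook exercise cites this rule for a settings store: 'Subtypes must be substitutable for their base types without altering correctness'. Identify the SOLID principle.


This describes the Liskov Substitution Principle (LSP)

Liskov Substitution Principle (LSP)


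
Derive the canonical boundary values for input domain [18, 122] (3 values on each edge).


Range: [18, 122]
Boundaries: just below min, min, min+1, max-1, max, just above max
Values: [17, 18, 19, 121, 122, 123]

[17, 18, 19, 121, 122, 123]


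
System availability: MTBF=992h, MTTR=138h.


Availability = MTBF / (MTBF + MTTR)
Availability = 992 / (992 + 138)
Availability = 992 / 1130
Availability = 87.7876%

87.7876%


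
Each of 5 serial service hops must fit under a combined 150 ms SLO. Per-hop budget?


Formula: per_stage = total_budget / stages
per_stage = 150 / 5
per_stage = 30.0 ms

30.0 ms


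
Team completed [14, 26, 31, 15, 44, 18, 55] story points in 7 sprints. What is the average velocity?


Formula: Avg velocity = Total points / Number of sprints
Points: [14, 26, 31, 15, 44, 18, 55]
Sum = 14 + 26 + 31 + 15 + 44 + 18 + 55 = 203
Avg velocity = 203 / 7 = 29.0 points/sprint

29.0 points/sprint


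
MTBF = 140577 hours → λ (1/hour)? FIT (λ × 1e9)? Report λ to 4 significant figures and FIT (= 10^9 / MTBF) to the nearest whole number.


Formula: λ = 1 / MTBF; FIT = λ × 1e9 = 1e9 / MTBF
λ = 1 / 140577 ≈ 7.114e-06 failures/hour
FIT = 1e9 / 140577 ≈ 7114 failures per 1e9 hours (nearest whole number)

λ = 7.114e-06 /h, FIT = 7114


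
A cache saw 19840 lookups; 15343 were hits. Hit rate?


Formula: hit rate = hits / (hits + misses) * 100
hit rate = 15343 / (15343 + 4497) * 100
hit rate = 15343 / 19840 * 100
hit rate = 77.33%

77.33%


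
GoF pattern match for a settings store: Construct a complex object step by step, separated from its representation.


This matches the Builder pattern

Builder


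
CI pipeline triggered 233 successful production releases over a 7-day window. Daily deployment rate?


Formula: deployments per day = releases / days
= 233 / 7
= 33.286 deploys/day
(equivalently, 233.0 deploys/week)

33.286 deploys/day


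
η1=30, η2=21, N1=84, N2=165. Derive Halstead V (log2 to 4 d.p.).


Formula: V = N * log2(η), where N = N1 + N2 and η = η1 + η2
η = 30 + 21 = 51
N = 84 + 165 = 249
log2(51) ≈ 5.6724
V = 249 * 5.6724 = 1412.43

1412.43


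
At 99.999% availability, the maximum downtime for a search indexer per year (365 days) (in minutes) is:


Formula: allowed downtime = period * (100 - SLA) / 100
Period (year (365 days)) = 525600 minutes
Unavailability fraction = (100 - 99.999) / 100
Allowed downtime = 525600 * (100 - 99.999) / 100
Allowed downtime = 5.256 minutes

5.256 minutes


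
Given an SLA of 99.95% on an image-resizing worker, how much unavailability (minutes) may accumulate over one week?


Formula: allowed downtime = period * (100 - SLA) / 100
Period (week) = 10080 minutes
Unavailability fraction = (100 - 99.95) / 100
Allowed downtime = 10080 * (100 - 99.95) / 100
Allowed downtime = 5.04 minutes

5.04 minutes


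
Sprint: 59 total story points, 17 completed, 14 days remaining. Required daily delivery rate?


Formula: Required rate = Remaining points / Days left
Remaining = 59 - 17 = 42 points
Required rate = 42 / 14 = 3.0 points/day

3.0 points/day


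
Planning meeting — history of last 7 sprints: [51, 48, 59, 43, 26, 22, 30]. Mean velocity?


Formula: Avg velocity = Total points / Number of sprints
Points: [51, 48, 59, 43, 26, 22, 30]
Sum = 51 + 48 + 59 + 43 + 26 + 22 + 30 = 279
Avg velocity = 279 / 7 = 39.86 points/sprint

39.86 points/sprint


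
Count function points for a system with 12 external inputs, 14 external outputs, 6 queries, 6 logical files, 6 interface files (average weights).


UFP = EI*4 + EO*5 + EQ*4 + ILF*10 + EIF*7
UFP = 12*4 + 14*5 + 6*4 + 6*10 + 6*7
UFP = 48 + 70 + 24 + 60 + 42
UFP = 244

244


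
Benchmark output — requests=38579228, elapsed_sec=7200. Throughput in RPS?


Formula: throughput = requests / seconds
throughput = 38579228 / 7200
throughput = 5358.23 requests/second

5358.23 requests/second


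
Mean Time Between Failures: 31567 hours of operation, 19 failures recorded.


Formula: MTBF = Total operating time / Number of failures
MTBF = 31567 / 19
MTBF = 1661.42 hours

1661.42 hours


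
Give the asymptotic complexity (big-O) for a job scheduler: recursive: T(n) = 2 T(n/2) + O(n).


Reasoning: master theorem case 2 (merge-sort recurrence)
Complexity: O(n log n)

O(n log n)


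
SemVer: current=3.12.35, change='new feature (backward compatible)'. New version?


Current: 3.12.35
Change category: 'new feature (backward compatible)' → minor bump
SemVer rule: minor bump → increment MINOR, reset PATCH to 0 (MAJOR unchanged)
New: 3.13.0

3.13.0


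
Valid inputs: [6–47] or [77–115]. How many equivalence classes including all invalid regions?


Valid ranges: [6,47] and [77,115]
Class 1: x < 6 — invalid
Class 2: 6 ≤ x ≤ 47 — valid
Class 3: 47 < x < 77 — invalid (gap between ranges)
Class 4: 77 ≤ x ≤ 115 — valid
Class 5: x > 115 — invalid
Total equivalence classes: 5

5 equivalence classes


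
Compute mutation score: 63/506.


Mutation score = killed / total * 100
Mutation score = 63 / 506 * 100
Mutation score = 12.45%

12.45%


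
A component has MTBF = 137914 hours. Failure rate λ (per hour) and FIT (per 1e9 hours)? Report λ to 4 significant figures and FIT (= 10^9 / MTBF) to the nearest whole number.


Formula: λ = 1 / MTBF; FIT = λ × 1e9 = 1e9 / MTBF
λ = 1 / 137914 ≈ 7.251e-06 failures/hour
FIT = 1e9 / 137914 ≈ 7251 failures per 1e9 hours (nearest whole number)

λ = 7.251e-06 /h, FIT = 7251


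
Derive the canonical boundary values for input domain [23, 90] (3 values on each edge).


Range: [23, 90]
Boundaries: just below min, min, min+1, max-1, max, just above max
Values: [22, 23, 24, 89, 90, 91]

[22, 23, 24, 89, 90, 91]


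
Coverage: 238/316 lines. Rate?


Coverage = covered / total * 100
Coverage = 238 / 316 * 100
Coverage = 75.32%

75.32%


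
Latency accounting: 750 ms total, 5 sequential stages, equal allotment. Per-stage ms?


Formula: per_stage = total_budget / stages
per_stage = 750 / 5
per_stage = 150.0 ms

150.0 ms


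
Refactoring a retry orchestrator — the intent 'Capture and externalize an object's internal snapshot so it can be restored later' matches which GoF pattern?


This matches the Memento pattern

Memento


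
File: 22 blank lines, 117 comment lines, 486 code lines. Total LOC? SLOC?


Total LOC = blank + comment + code
Total LOC = 22 + 117 + 486 = 625
SLOC (source only) = code = 486

Total LOC: 625, SLOC: 486


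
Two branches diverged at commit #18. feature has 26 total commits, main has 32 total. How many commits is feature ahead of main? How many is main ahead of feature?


Common ancestor: commit #18
feature commits after divergence: 26 - 18 = 8
main commits after divergence: 32 - 18 = 14
feature is 8 commits ahead of main
main is 14 commits ahead of feature

feature ahead: 8, main ahead: 14


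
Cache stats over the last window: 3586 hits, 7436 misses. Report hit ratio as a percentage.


Formula: hit rate = hits / (hits + misses) * 100
hit rate = 3586 / (3586 + 7436) * 100
hit rate = 3586 / 11022 * 100
hit rate = 32.53%

32.53%


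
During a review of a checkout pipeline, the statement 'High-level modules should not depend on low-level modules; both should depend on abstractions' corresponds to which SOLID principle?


This describes the Dependency Inversion Principle (DIP)

Dependency Inversion Principle (DIP)


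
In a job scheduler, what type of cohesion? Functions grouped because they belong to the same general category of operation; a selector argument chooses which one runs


Reasoning: Grouped by category of activity, not by data or sequence
Type: Logical cohesion

Logical cohesion


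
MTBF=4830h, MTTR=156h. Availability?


Availability = MTBF / (MTBF + MTTR)
Availability = 4830 / (4830 + 156)
Availability = 4830 / 4986
Availability = 96.8712%

96.8712%


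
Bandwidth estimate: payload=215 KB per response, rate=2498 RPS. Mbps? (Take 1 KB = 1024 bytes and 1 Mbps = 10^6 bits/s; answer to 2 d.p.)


Formula: Mbps = payload_bytes * RPS * 8 / 1e6
Payload per request = 215 KB = 215 * 1024 = 220160 bytes
Total bytes/sec = 220160 * 2498 = 549959680
Total bits/sec = 549959680 * 8 = 4399677440
Mbps = 4399677440 / 1e6 = 4399.68

4399.68 Mbps


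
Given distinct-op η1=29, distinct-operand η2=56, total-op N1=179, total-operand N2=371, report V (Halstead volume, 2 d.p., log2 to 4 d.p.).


Formula: V = N * log2(η), where N = N1 + N2 and η = η1 + η2
η = 29 + 56 = 85
N = 179 + 371 = 550
log2(85) ≈ 6.4094
V = 550 * 6.4094 = 3525.17

3525.17


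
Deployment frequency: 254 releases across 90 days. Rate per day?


Formula: deployments per day = releases / days
= 254 / 90
= 2.822 deploys/day
(equivalently, 19.76 deploys/week)

2.822 deploys/day


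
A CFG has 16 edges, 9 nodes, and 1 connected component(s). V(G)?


Formula: V(G) = E - N + 2P
V(G) = 16 - 9 + 2*1
V(G) = 7 + 2
V(G) = 9

9


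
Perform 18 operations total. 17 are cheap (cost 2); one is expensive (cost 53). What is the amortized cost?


Formula: Amortized cost = Total cost / Operations
Total cost = (17 * 2) + (1 * 53)
Total cost = 34 + 53 = 87
Amortized = 87 / 18 = 4.8333

4.8333


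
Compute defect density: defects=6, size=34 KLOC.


Defect density = defects / KLOC
Defect density = 6 / 34
Defect density = 0.176 defects/KLOC

0.176 defects/KLOC


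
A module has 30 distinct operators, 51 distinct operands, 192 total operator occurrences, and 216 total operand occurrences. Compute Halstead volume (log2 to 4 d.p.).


Formula: V = N * log2(η), where N = N1 + N2 and η = η1 + η2
η = 30 + 51 = 81
N = 192 + 216 = 408
log2(81) ≈ 6.3399
V = 408 * 6.3399 = 2586.68

2586.68


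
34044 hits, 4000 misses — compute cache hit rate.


Formula: hit rate = hits / (hits + misses) * 100
hit rate = 34044 / (34044 + 4000) * 100
hit rate = 34044 / 38044 * 100
hit rate = 89.49%

89.49%


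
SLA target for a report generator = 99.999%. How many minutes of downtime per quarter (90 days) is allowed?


Formula: allowed downtime = period * (100 - SLA) / 100
Period (quarter (90 days)) = 129600 minutes
Unavailability fraction = (100 - 99.999) / 100
Allowed downtime = 129600 * (100 - 99.999) / 100
Allowed downtime = 1.296 minutes

1.296 minutes


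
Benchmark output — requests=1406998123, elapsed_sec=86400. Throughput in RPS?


Formula: throughput = requests / seconds
throughput = 1406998123 / 86400
throughput = 16284.7 requests/second

16284.7 requests/second


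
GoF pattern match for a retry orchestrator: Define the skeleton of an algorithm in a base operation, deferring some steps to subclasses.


This matches the Template Method pattern

Template Method


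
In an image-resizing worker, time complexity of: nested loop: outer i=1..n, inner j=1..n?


Reasoning: n iterations times n iterations
Complexity: O(n^2)

O(n^2)


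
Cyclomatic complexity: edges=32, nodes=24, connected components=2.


Formula: V(G) = E - N + 2P
V(G) = 32 - 24 + 2*2
V(G) = 8 + 4
V(G) = 12

12


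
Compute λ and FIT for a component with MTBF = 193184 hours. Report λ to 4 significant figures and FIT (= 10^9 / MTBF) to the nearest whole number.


Formula: λ = 1 / MTBF; FIT = λ × 1e9 = 1e9 / MTBF
λ = 1 / 193184 ≈ 5.176e-06 failures/hour
FIT = 1e9 / 193184 ≈ 5176 failures per 1e9 hours (nearest whole number)

λ = 5.176e-06 /h, FIT = 5176


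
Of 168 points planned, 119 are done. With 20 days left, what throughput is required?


Formula: Required rate = Remaining points / Days left
Remaining = 168 - 119 = 49 points
Required rate = 49 / 20 = 2.45 points/day

2.45 points/day


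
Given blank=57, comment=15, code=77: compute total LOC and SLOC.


Total LOC = blank + comment + code
Total LOC = 57 + 15 + 77 = 149
SLOC (source only) = code = 77

Total LOC: 149, SLOC: 77


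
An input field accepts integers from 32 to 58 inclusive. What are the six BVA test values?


Range: [32, 58]
Boundaries: just below min, min, min+1, max-1, max, just above max
Values: [31, 32, 33, 57, 58, 59]

[31, 32, 33, 57, 58, 59]


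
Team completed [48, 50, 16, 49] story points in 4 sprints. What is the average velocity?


Formula: Avg velocity = Total points / Number of sprints
Points: [48, 50, 16, 49]
Sum = 48 + 50 + 16 + 49 = 163
Avg velocity = 163 / 4 = 40.75 points/sprint

40.75 points/sprint


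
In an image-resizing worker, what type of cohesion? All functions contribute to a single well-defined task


Reasoning: Best: single purpose
Type: Functional cohesion

Functional cohesion


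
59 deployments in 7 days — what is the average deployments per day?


Formula: deployments per day = releases / days
= 59 / 7
= 8.429 deploys/day
(equivalently, 59.0 deploys/week)

8.429 deploys/day


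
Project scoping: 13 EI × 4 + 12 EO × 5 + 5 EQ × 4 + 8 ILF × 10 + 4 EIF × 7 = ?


UFP = EI*4 + EO*5 + EQ*4 + ILF*10 + EIF*7
UFP = 13*4 + 12*5 + 5*4 + 8*10 + 4*7
UFP = 52 + 60 + 20 + 80 + 28
UFP = 240

240


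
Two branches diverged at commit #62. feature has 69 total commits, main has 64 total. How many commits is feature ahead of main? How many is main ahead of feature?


Common ancestor: commit #62
feature commits after divergence: 69 - 62 = 7
main commits after divergence: 64 - 62 = 2
feature is 7 commits ahead of main
main is 2 commits ahead of feature

feature ahead: 7, main ahead: 2


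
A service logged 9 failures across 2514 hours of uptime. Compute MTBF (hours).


Formula: MTBF = Total operating time / Number of failures
MTBF = 2514 / 9
MTBF = 279.33 hours

279.33 hours


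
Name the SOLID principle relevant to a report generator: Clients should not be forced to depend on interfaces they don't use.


This describes the Interface Segregation Principle (ISP)

Interface Segregation Principle (ISP)


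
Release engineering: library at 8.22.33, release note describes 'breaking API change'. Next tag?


Current: 8.22.33
Change category: 'breaking API change' → major bump
SemVer rule: major bump → increment MAJOR, reset MINOR and PATCH to 0
New: 9.0.0

9.0.0


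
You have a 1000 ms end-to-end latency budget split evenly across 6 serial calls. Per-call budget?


Formula: per_stage = total_budget / stages
per_stage = 1000 / 6
per_stage = 166.67 ms

166.67 ms


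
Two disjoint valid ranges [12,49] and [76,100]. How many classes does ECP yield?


Valid ranges: [12,49] and [76,100]
Class 1: x < 12 — invalid
Class 2: 12 ≤ x ≤ 49 — valid
Class 3: 49 < x < 76 — invalid (gap between ranges)
Class 4: 76 ≤ x ≤ 100 — valid
Class 5: x > 100 — invalid
Total equivalence classes: 5

5 equivalence classes


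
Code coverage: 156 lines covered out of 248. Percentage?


Coverage = covered / total * 100
Coverage = 156 / 248 * 100
Coverage = 62.9%

62.9%


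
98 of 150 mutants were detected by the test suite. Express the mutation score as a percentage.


Mutation score = killed / total * 100
Mutation score = 98 / 150 * 100
Mutation score = 65.33%

65.33%


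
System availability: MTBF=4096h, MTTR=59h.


Availability = MTBF / (MTBF + MTTR)
Availability = 4096 / (4096 + 59)
Availability = 4096 / 4155
Availability = 98.58%

98.58%


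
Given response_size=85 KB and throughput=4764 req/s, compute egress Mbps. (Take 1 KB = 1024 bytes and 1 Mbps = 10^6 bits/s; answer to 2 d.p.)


Formula: Mbps = payload_bytes * RPS * 8 / 1e6
Payload per request = 85 KB = 85 * 1024 = 87040 bytes
Total bytes/sec = 87040 * 4764 = 414658560
Total bits/sec = 414658560 * 8 = 3317268480
Mbps = 3317268480 / 1e6 = 3317.27

3317.27 Mbps


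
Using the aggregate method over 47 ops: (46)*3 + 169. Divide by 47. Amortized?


Formula: Amortized cost = Total cost / Operations
Total cost = (46 * 3) + (1 * 169)
Total cost = 138 + 169 = 307
Amortized = 307 / 47 = 6.5319

6.5319


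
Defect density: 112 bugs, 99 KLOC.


Defect density = defects / KLOC
Defect density = 112 / 99
Defect density = 1.131 defects/KLOC

1.131 defects/KLOC


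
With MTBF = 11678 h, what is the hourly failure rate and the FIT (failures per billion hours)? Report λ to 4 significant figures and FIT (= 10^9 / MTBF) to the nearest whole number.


Formula: λ = 1 / MTBF; FIT = λ × 1e9 = 1e9 / MTBF
λ = 1 / 11678 ≈ 8.563e-05 failures/hour
FIT = 1e9 / 11678 ≈ 85631 failures per 1e9 hours (nearest whole number)

λ = 8.563e-05 /h, FIT = 85631


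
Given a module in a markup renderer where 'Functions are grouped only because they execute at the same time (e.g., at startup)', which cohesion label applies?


Reasoning: Related by timing only
Type: Temporal cohesion

Temporal cohesion


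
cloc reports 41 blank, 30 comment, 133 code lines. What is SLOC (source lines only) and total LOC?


Total LOC = blank + comment + code
Total LOC = 41 + 30 + 133 = 204
SLOC (source only) = code = 133

Total LOC: 204, SLOC: 133


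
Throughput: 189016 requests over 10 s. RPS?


Formula: throughput = requests / seconds
throughput = 189016 / 10
throughput = 18901.6 requests/second

18901.6 requests/second


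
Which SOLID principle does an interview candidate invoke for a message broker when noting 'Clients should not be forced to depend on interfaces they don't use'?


This describes the Interface Segregation Principle (ISP)

Interface Segregation Principle (ISP)


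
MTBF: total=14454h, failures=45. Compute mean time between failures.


Formula: MTBF = Total operating time / Number of failures
MTBF = 14454 / 45
MTBF = 321.2 hours

321.2 hours


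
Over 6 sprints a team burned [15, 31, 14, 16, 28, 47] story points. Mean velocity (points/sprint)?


Formula: Avg velocity = Total points / Number of sprints
Points: [15, 31, 14, 16, 28, 47]
Sum = 15 + 31 + 14 + 16 + 28 + 47 = 151
Avg velocity = 151 / 6 = 25.17 points/sprint

25.17 points/sprint


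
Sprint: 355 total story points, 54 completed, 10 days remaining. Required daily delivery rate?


Formula: Required rate = Remaining points / Days left
Remaining = 355 - 54 = 301 points
Required rate = 301 / 10 = 30.1 points/day

30.1 points/day


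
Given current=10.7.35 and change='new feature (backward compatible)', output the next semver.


Current: 10.7.35
Change category: 'new feature (backward compatible)' → minor bump
SemVer rule: minor bump → increment MINOR, reset PATCH to 0 (MAJOR unchanged)
New: 10.8.0

10.8.0


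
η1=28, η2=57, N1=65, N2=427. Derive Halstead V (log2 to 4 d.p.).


Formula: V = N * log2(η), where N = N1 + N2 and η = η1 + η2
η = 28 + 57 = 85
N = 65 + 427 = 492
log2(85) ≈ 6.4094
V = 492 * 6.4094 = 3153.42

3153.42


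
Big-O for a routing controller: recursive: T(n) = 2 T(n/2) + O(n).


Reasoning: master theorem case 2 (merge-sort recurrence)
Complexity: O(n log n)

O(n log n)


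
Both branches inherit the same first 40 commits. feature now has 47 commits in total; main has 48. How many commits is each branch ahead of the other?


Common ancestor: commit #40
feature commits after divergence: 47 - 40 = 7
main commits after divergence: 48 - 40 = 8
feature is 7 commits ahead of main
main is 8 commits ahead of feature

feature ahead: 7, main ahead: 8


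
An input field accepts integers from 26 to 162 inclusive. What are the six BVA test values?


Range: [26, 162]
Boundaries: just below min, min, min+1, max-1, max, just above max
Values: [25, 26, 27, 161, 162, 163]

[25, 26, 27, 161, 162, 163]


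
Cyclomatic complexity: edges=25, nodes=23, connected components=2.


Formula: V(G) = E - N + 2P
V(G) = 25 - 23 + 2*2
V(G) = 2 + 4
V(G) = 6

6


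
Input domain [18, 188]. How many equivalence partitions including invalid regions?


Valid range: [18, 188]
Class 1: x < 18 — invalid
Class 2: 18 ≤ x ≤ 188 — valid
Class 3: x > 188 — invalid
Total equivalence classes: 3

3 equivalence classes


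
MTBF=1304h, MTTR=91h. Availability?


Availability = MTBF / (MTBF + MTTR)
Availability = 1304 / (1304 + 91)
Availability = 1304 / 1395
Availability = 93.4767%

93.4767%


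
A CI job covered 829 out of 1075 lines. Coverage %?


Coverage = covered / total * 100
Coverage = 829 / 1075 * 100
Coverage = 77.12%

77.12%


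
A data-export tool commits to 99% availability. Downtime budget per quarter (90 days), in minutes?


Formula: allowed downtime = period * (100 - SLA) / 100
Period (quarter (90 days)) = 129600 minutes
Unavailability fraction = (100 - 99.0) / 100
Allowed downtime = 129600 * (100 - 99.0) / 100
Allowed downtime = 1296.0 minutes

1296.0 minutes


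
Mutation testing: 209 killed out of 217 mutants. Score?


Mutation score = killed / total * 100
Mutation score = 209 / 217 * 100
Mutation score = 96.31%

96.31%


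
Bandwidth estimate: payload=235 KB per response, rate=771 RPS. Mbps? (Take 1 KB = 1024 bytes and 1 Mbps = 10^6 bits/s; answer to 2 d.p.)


Formula: Mbps = payload_bytes * RPS * 8 / 1e6
Payload per request = 235 KB = 235 * 1024 = 240640 bytes
Total bytes/sec = 240640 * 771 = 185533440
Total bits/sec = 185533440 * 8 = 1484267520
Mbps = 1484267520 / 1e6 = 1484.27

1484.27 Mbps


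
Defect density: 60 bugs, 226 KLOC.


Defect density = defects / KLOC
Defect density = 60 / 226
Defect density = 0.265 defects/KLOC

0.265 defects/KLOC


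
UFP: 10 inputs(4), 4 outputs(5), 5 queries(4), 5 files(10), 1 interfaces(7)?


UFP = EI*4 + EO*5 + EQ*4 + ILF*10 + EIF*7
UFP = 10*4 + 4*5 + 5*4 + 5*10 + 1*7
UFP = 40 + 20 + 20 + 50 + 7
UFP = 137

137


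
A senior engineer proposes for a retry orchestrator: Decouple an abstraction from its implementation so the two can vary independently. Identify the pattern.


This matches the Bridge pattern

Bridge


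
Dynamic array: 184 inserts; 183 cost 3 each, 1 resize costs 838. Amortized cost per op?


Formula: Amortized cost = Total cost / Operations
Total cost = (183 * 3) + (1 * 838)
Total cost = 549 + 838 = 1387
Amortized = 1387 / 184 = 7.538

7.538


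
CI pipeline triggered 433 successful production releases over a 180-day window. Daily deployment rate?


Formula: deployments per day = releases / days
= 433 / 180
= 2.406 deploys/day
(equivalently, 16.84 deploys/week)

2.406 deploys/day
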